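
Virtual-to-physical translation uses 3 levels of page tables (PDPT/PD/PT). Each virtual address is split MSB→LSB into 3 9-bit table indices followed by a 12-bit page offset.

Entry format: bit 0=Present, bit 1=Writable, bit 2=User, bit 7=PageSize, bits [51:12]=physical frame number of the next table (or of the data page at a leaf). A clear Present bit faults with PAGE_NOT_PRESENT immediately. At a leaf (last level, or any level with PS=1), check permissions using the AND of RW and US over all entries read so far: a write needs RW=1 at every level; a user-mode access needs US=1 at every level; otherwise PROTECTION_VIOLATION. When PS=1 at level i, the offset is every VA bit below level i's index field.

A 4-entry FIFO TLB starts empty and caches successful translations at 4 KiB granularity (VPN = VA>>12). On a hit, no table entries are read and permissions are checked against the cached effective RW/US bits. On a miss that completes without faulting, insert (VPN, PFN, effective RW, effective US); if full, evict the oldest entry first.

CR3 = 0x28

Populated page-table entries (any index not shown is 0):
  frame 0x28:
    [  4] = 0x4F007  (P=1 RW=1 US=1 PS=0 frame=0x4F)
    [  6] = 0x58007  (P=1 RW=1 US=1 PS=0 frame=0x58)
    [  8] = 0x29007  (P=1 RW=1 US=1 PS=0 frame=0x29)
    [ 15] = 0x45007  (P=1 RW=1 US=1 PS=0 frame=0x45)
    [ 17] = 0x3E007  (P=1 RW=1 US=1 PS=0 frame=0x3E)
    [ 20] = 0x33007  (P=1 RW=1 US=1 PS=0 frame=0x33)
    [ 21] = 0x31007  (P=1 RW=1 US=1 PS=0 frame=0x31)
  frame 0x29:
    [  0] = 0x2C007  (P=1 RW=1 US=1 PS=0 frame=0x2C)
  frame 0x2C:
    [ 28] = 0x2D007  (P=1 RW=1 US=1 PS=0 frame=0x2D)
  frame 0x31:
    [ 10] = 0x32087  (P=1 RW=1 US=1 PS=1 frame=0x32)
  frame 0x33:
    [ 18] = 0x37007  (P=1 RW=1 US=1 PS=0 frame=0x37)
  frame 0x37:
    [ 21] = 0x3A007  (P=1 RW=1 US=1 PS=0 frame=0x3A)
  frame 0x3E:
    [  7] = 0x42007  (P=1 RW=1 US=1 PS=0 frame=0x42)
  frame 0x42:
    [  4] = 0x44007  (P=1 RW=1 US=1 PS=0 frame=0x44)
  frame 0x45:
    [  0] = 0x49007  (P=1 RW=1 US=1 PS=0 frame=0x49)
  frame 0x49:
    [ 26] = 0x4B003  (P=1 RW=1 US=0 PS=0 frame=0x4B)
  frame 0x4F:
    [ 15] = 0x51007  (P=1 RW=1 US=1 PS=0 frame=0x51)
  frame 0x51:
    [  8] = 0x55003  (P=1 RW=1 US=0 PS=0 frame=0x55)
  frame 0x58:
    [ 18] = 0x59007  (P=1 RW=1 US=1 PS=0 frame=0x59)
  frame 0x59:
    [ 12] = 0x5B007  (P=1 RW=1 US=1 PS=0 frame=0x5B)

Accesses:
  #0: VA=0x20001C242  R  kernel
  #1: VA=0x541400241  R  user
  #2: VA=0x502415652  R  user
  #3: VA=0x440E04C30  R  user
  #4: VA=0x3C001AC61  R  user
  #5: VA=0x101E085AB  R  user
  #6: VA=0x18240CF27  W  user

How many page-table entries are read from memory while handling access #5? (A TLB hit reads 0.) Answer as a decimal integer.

Trace:
#0 VA=0x20001C242 (r,kernel):
  lvl0: tbl 0x28, slot 8 ⇒ 0x29007 (P1/RW1/US1/PS0)
  lvl1: tbl 0x29, slot 0 ⇒ 0x2C007 (P1/RW1/US1/PS0)
  lvl2: tbl 0x2C, slot 28 ⇒ 0x2D007 (P1/RW1/US1/PS0)
  ✓ 0x2D242  — 3 lookups
#1 VA=0x541400241 (r,user):
  lvl0: tbl 0x28, slot 21 ⇒ 0x31007 (P1/RW1/US1/PS0)
  lvl1: tbl 0x31, slot 10 ⇒ 0x32087 (P1/RW1/US1/PS1)
  ✓ 0x32241 (huge @L1)  — 2 lookups
#2 VA=0x502415652 (r,user):
  lvl0: tbl 0x28, slot 20 ⇒ 0x33007 (P1/RW1/US1/PS0)
  lvl1: tbl 0x33, slot 18 ⇒ 0x37007 (P1/RW1/US1/PS0)
  lvl2: tbl 0x37, slot 21 ⇒ 0x3A007 (P1/RW1/US1/PS0)
  ✓ 0x3A652  — 3 lookups
#3 VA=0x440E04C30 (r,user):
  lvl0: tbl 0x28, slot 17 ⇒ 0x3E007 (P1/RW1/US1/PS0)
  lvl1: tbl 0x3E, slot 7 ⇒ 0x42007 (P1/RW1/US1/PS0)
  lvl2: tbl 0x42, slot 4 ⇒ 0x44007 (P1/RW1/US1/PS0)
  ✓ 0x44C30  — 3 lookups
#4 VA=0x3C001AC61 (r,user):
  lvl0: tbl 0x28, slot 15 ⇒ 0x45007 (P1/RW1/US1/PS0)
  lvl1: tbl 0x45, slot 0 ⇒ 0x49007 (P1/RW1/US1/PS0)
  lvl2: tbl 0x49, slot 26 ⇒ 0x4B003 (P1/RW1/US0/PS0)
  ⇒ fault: PROTECTION_VIOLATION  — 3 lookups
#5 VA=0x101E085AB (r,user):
  lvl0: tbl 0x28, slot 4 ⇒ 0x4F007 (P1/RW1/US1/PS0)
  lvl1: tbl 0x4F, slot 15 ⇒ 0x51007 (P1/RW1/US1/PS0)
  lvl2: tbl 0x51, slot 8 ⇒ 0x55003 (P1/RW1/US0/PS0)
  ⇒ fault: PROTECTION_VIOLATION  — 3 lookups
#6 VA=0x18240CF27 (w,user):
  lvl0: tbl 0x28, slot 6 ⇒ 0x58007 (P1/RW1/US1/PS0)
  lvl1: tbl 0x58, slot 18 ⇒ 0x59007 (P1/RW1/US1/PS0)
  lvl2: tbl 0x59, slot 12 ⇒ 0x5B007 (P1/RW1/US1/PS0)
  ✓ 0x5BF27  — 3 lookups

Entries read for #5: 3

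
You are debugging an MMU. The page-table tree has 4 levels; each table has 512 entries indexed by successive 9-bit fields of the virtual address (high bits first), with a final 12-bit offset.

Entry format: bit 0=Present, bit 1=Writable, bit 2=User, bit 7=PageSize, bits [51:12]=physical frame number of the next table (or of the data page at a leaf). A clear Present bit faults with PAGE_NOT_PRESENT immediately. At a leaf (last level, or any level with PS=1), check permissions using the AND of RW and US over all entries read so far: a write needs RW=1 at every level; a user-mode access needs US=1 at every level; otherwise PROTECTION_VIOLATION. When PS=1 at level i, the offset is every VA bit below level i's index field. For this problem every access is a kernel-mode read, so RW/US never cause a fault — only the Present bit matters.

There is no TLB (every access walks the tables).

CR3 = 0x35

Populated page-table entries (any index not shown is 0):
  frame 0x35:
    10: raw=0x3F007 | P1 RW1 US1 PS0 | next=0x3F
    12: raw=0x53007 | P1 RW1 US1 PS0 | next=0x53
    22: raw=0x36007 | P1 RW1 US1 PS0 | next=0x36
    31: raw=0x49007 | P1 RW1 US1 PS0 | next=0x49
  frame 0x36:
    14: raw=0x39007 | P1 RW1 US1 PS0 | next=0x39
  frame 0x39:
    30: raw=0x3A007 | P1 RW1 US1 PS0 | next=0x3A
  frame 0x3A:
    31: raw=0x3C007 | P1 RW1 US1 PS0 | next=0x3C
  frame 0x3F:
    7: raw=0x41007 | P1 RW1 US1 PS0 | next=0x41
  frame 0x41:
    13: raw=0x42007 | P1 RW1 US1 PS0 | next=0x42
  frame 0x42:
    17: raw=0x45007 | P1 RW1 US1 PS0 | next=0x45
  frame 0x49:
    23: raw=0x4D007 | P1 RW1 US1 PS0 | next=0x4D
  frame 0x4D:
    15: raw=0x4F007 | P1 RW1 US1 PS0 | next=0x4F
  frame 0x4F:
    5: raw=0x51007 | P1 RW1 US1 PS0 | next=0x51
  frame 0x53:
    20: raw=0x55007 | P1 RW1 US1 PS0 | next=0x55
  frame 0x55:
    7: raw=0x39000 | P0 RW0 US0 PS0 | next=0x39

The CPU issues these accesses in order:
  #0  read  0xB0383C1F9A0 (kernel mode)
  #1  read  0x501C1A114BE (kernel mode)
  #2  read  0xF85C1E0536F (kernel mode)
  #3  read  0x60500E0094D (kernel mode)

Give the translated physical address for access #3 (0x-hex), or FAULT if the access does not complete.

Per-access translation:
#0 VA=0xB0383C1F9A0 (r,kernel):
  [0] read 0x35 idx=22: raw=0x36007 flags P=1 W=1 U=1 S=0
  [1] read 0x36 idx=14: raw=0x39007 flags P=1 W=1 U=1 S=0
  [2] read 0x39 idx=30: raw=0x3A007 flags P=1 W=1 U=1 S=0
  [3] read 0x3A idx=31: raw=0x3C007 flags P=1 W=1 U=1 S=0
  ⇒ phys 0x3C9A0  [4 reads]
#1 VA=0x501C1A114BE (r,kernel):
  [0] read 0x35 idx=10: raw=0x3F007 flags P=1 W=1 U=1 S=0
  [1] read 0x3F idx=7: raw=0x41007 flags P=1 W=1 U=1 S=0
  [2] read 0x41 idx=13: raw=0x42007 flags P=1 W=1 U=1 S=0
  [3] read 0x42 idx=17: raw=0x45007 flags P=1 W=1 U=1 S=0
  ⇒ phys 0x454BE  [4 reads]
#2 VA=0xF85C1E0536F (r,kernel):
  [0] read 0x35 idx=31: raw=0x49007 flags P=1 W=1 U=1 S=0
  [1] read 0x49 idx=23: raw=0x4D007 flags P=1 W=1 U=1 S=0
  [2] read 0x4D idx=15: raw=0x4F007 flags P=1 W=1 U=1 S=0
  [3] read 0x4F idx=5: raw=0x51007 flags P=1 W=1 U=1 S=0
  ⇒ phys 0x5136F  [4 reads]
#3 VA=0x60500E0094D (r,kernel):
  [0] read 0x35 idx=12: raw=0x53007 flags P=1 W=1 U=1 S=0
  [1] read 0x53 idx=20: raw=0x55007 flags P=1 W=1 U=1 S=0
  [2] read 0x55 idx=7: raw=0x39000 flags P=0 W=0 U=0 S=0
  ⇒ fault: PAGE_NOT_PRESENT  — 3 lookups

Access #3 PA: FAULT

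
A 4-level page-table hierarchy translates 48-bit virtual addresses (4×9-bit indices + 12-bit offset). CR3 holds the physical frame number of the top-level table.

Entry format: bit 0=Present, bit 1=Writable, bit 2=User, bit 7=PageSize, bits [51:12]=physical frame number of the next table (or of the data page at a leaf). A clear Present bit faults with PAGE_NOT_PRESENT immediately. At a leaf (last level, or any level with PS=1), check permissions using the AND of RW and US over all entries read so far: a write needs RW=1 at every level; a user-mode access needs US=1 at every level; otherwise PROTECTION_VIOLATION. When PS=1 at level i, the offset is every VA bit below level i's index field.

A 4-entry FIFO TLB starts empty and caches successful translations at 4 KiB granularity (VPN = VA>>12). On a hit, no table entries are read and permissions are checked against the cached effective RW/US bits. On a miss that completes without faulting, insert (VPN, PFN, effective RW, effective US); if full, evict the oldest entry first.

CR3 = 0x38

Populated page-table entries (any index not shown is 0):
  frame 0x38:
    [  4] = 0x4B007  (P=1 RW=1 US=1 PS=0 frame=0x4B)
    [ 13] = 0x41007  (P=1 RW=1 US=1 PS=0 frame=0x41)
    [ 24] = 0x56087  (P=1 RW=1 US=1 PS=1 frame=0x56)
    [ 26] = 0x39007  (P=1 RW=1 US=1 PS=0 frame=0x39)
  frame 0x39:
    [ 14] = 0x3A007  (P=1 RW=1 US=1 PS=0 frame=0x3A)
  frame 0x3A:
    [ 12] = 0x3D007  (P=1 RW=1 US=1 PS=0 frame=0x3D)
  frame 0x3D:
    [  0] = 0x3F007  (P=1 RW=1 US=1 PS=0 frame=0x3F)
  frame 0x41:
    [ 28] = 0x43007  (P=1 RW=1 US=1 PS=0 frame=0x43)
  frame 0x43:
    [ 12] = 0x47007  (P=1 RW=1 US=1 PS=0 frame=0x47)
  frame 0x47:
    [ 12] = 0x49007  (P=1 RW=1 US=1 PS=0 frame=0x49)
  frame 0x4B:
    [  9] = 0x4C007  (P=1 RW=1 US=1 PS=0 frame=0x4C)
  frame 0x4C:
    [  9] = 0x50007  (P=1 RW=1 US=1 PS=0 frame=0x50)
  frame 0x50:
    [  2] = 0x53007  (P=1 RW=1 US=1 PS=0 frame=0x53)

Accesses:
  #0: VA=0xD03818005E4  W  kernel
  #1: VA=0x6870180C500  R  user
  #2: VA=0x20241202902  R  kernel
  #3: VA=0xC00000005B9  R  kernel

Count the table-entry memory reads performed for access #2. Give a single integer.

Trace:
#0 VA=0xD03818005E4 (w,kernel):
  L0: frame=0x38 idx=26 entry=0x39007 [P=1 RW=1 US=1 PS=0]
  L1: frame=0x39 idx=14 entry=0x3A007 [P=1 RW=1 US=1 PS=0]
  L2: frame=0x3A idx=12 entry=0x3D007 [P=1 RW=1 US=1 PS=0]
  L3: frame=0x3D idx=0 entry=0x3F007 [P=1 RW=1 US=1 PS=0]
  ⇒ phys 0x3F5E4  [4 reads]
#1 VA=0x6870180C500 (r,user):
  L0: frame=0x38 idx=13 entry=0x41007 [P=1 RW=1 US=1 PS=0]
  L1: frame=0x41 idx=28 entry=0x43007 [P=1 RW=1 US=1 PS=0]
  L2: frame=0x43 idx=12 entry=0x47007 [P=1 RW=1 US=1 PS=0]
  L3: frame=0x47 idx=12 entry=0x49007 [P=1 RW=1 US=1 PS=0]
  ⇒ phys 0x49500  [4 reads]
#2 VA=0x20241202902 (r,kernel):
  L0: frame=0x38 idx=4 entry=0x4B007 [P=1 RW=1 US=1 PS=0]
  L1: frame=0x4B idx=9 entry=0x4C007 [P=1 RW=1 US=1 PS=0]
  L2: frame=0x4C idx=9 entry=0x50007 [P=1 RW=1 US=1 PS=0]
  L3: frame=0x50 idx=2 entry=0x53007 [P=1 RW=1 US=1 PS=0]
  ⇒ phys 0x53902  [4 reads]
#3 VA=0xC00000005B9 (r,kernel):
  L0: frame=0x38 idx=24 entry=0x56087 [P=1 RW=1 US=1 PS=1]
  ⇒ phys 0x565B9 (huge @L0)  [1 reads]

Entries read for #2: 4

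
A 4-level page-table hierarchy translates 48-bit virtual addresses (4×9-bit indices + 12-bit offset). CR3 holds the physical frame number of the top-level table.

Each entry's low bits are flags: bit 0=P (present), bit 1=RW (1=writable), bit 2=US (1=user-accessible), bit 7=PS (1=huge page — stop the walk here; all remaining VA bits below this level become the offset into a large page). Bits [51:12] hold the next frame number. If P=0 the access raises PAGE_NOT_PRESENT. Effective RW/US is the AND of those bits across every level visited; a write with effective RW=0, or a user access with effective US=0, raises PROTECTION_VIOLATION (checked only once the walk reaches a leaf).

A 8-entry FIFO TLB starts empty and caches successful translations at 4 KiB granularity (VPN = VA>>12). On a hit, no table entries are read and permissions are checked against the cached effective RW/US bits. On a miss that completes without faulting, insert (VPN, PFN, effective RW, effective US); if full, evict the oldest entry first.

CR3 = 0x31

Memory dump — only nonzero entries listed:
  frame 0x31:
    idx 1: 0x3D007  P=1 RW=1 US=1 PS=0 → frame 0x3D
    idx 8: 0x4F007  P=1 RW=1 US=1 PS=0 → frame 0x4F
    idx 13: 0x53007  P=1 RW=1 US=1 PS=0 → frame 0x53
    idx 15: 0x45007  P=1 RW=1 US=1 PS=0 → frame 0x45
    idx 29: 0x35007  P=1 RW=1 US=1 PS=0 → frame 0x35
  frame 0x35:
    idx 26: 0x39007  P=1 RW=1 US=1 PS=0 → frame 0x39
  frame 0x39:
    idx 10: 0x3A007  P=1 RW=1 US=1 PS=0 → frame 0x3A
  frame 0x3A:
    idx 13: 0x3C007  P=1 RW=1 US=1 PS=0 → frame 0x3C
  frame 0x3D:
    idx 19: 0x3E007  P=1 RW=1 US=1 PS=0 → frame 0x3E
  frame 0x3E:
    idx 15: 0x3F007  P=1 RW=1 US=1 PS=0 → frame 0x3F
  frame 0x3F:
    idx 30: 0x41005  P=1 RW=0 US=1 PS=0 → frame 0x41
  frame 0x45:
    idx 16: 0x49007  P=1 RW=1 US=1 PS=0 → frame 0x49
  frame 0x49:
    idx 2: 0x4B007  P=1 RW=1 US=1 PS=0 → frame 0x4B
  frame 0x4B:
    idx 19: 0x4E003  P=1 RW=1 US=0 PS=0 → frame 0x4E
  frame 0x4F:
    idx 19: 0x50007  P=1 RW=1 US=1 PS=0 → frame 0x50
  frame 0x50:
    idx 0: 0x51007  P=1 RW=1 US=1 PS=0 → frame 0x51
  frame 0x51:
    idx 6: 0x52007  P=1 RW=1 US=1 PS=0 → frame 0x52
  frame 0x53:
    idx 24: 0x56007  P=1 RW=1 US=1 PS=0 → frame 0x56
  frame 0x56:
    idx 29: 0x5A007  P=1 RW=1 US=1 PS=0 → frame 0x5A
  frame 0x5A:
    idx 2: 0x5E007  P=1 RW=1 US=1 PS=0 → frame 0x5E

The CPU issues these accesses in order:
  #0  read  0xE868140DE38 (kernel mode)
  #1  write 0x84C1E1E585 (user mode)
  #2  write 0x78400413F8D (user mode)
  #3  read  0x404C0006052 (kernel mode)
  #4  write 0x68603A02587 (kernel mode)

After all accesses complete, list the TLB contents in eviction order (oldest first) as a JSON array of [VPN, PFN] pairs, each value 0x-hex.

Walk each access:
#0 VA=0xE868140DE38 (r,kernel):
  L0: frame=0x31 idx=29 entry=0x35007 [P=1 RW=1 US=1 PS=0]
  L1: frame=0x35 idx=26 entry=0x39007 [P=1 RW=1 US=1 PS=0]
  L2: frame=0x39 idx=10 entry=0x3A007 [P=1 RW=1 US=1 PS=0]
  L3: frame=0x3A idx=13 entry=0x3C007 [P=1 RW=1 US=1 PS=0]
  ✓ 0x3CE38  — 4 lookups
#1 VA=0x84C1E1E585 (w,user):
  L0: frame=0x31 idx=1 entry=0x3D007 [P=1 RW=1 US=1 PS=0]
  L1: frame=0x3D idx=19 entry=0x3E007 [P=1 RW=1 US=1 PS=0]
  L2: frame=0x3E idx=15 entry=0x3F007 [P=1 RW=1 US=1 PS=0]
  L3: frame=0x3F idx=30 entry=0x41005 [P=1 RW=0 US=1 PS=0]
  ⇒ fault: PROTECTION_VIOLATION  — 4 lookups
#2 VA=0x78400413F8D (w,user):
  L0: frame=0x31 idx=15 entry=0x45007 [P=1 RW=1 US=1 PS=0]
  L1: frame=0x45 idx=16 entry=0x49007 [P=1 RW=1 US=1 PS=0]
  L2: frame=0x49 idx=2 entry=0x4B007 [P=1 RW=1 US=1 PS=0]
  L3: frame=0x4B idx=19 entry=0x4E003 [P=1 RW=1 US=0 PS=0]
  ⇒ fault: PROTECTION_VIOLATION  — 4 lookups
#3 VA=0x404C0006052 (r,kernel):
  L0: frame=0x31 idx=8 entry=0x4F007 [P=1 RW=1 US=1 PS=0]
  L1: frame=0x4F idx=19 entry=0x50007 [P=1 RW=1 US=1 PS=0]
  L2: frame=0x50 idx=0 entry=0x51007 [P=1 RW=1 US=1 PS=0]
  L3: frame=0x51 idx=6 entry=0x52007 [P=1 RW=1 US=1 PS=0]
  ✓ 0x52052  — 4 lookups
#4 VA=0x68603A02587 (w,kernel):
  L0: frame=0x31 idx=13 entry=0x53007 [P=1 RW=1 US=1 PS=0]
  L1: frame=0x53 idx=24 entry=0x56007 [P=1 RW=1 US=1 PS=0]
  L2: frame=0x56 idx=29 entry=0x5A007 [P=1 RW=1 US=1 PS=0]
  L3: frame=0x5A idx=2 entry=0x5E007 [P=1 RW=1 US=1 PS=0]
  ✓ 0x5E587  — 4 lookups

TLB: [["0xE868140D", "0x3C"], ["0x404C0006", "0x52"], ["0x68603A02", "0x5E"]]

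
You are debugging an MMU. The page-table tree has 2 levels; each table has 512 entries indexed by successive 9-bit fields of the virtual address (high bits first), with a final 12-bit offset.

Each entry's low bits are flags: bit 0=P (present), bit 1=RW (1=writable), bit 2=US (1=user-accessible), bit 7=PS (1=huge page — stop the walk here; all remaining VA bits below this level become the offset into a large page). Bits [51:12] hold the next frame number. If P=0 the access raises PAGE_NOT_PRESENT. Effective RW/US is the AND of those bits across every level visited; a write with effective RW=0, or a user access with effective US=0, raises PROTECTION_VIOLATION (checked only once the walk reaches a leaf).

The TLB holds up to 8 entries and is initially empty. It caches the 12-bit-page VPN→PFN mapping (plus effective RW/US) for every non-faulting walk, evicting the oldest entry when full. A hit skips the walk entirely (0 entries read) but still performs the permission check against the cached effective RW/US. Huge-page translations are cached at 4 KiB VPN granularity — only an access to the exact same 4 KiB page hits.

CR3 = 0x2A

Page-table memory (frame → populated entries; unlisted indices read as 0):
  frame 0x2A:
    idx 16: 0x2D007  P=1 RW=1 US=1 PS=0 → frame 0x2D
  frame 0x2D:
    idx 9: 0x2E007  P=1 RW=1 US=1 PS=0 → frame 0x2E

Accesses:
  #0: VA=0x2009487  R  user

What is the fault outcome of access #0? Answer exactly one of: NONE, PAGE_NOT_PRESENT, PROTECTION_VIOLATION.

Per-access translation:
#0 VA=0x2009487 (r,user):
  [0] read 0x2A idx=16: raw=0x2D007 flags P=1 W=1 U=1 S=0
  [1] read 0x2D idx=9: raw=0x2E007 flags P=1 W=1 U=1 S=0
  ✓ 0x2E487  — 2 lookups

Access #0 fault: NONE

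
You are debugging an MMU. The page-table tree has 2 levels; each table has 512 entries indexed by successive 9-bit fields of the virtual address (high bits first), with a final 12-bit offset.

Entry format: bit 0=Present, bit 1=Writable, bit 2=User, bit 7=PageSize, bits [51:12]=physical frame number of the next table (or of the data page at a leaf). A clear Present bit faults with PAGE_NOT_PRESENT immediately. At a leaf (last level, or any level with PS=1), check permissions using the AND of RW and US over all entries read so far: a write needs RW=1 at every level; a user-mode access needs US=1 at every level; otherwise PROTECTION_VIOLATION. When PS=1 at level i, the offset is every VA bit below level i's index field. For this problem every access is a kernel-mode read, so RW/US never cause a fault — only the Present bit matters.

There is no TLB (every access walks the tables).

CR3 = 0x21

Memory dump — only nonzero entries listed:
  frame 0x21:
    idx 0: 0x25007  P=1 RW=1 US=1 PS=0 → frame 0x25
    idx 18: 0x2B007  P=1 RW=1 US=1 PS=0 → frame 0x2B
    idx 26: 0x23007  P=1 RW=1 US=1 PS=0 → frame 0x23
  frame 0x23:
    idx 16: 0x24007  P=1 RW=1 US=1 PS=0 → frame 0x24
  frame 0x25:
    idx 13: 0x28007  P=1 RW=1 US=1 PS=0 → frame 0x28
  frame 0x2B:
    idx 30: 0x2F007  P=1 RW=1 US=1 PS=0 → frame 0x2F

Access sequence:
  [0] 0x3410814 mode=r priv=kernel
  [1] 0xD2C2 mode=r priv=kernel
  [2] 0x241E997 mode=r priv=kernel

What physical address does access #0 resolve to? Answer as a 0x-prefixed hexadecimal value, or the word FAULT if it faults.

Per-access translation:
#0 VA=0x3410814 (r,kernel):
  L0 @0x21[26] → 0x23007  P=1,RW=1,US=1,PS=0
  L1 @0x23[16] → 0x24007  P=1,RW=1,US=1,PS=0
  → PA=0x24814  (2 entries read)
#1 VA=0xD2C2 (r,kernel):
  L0 @0x21[0] → 0x25007  P=1,RW=1,US=1,PS=0
  L1 @0x25[13] → 0x28007  P=1,RW=1,US=1,PS=0
  → PA=0x282C2  (2 entries read)
#2 VA=0x241E997 (r,kernel):
  L0 @0x21[18] → 0x2B007  P=1,RW=1,US=1,PS=0
  L1 @0x2B[30] → 0x2F007  P=1,RW=1,US=1,PS=0
  → PA=0x2F997  (2 entries read)

Access #0 PA: 0x24814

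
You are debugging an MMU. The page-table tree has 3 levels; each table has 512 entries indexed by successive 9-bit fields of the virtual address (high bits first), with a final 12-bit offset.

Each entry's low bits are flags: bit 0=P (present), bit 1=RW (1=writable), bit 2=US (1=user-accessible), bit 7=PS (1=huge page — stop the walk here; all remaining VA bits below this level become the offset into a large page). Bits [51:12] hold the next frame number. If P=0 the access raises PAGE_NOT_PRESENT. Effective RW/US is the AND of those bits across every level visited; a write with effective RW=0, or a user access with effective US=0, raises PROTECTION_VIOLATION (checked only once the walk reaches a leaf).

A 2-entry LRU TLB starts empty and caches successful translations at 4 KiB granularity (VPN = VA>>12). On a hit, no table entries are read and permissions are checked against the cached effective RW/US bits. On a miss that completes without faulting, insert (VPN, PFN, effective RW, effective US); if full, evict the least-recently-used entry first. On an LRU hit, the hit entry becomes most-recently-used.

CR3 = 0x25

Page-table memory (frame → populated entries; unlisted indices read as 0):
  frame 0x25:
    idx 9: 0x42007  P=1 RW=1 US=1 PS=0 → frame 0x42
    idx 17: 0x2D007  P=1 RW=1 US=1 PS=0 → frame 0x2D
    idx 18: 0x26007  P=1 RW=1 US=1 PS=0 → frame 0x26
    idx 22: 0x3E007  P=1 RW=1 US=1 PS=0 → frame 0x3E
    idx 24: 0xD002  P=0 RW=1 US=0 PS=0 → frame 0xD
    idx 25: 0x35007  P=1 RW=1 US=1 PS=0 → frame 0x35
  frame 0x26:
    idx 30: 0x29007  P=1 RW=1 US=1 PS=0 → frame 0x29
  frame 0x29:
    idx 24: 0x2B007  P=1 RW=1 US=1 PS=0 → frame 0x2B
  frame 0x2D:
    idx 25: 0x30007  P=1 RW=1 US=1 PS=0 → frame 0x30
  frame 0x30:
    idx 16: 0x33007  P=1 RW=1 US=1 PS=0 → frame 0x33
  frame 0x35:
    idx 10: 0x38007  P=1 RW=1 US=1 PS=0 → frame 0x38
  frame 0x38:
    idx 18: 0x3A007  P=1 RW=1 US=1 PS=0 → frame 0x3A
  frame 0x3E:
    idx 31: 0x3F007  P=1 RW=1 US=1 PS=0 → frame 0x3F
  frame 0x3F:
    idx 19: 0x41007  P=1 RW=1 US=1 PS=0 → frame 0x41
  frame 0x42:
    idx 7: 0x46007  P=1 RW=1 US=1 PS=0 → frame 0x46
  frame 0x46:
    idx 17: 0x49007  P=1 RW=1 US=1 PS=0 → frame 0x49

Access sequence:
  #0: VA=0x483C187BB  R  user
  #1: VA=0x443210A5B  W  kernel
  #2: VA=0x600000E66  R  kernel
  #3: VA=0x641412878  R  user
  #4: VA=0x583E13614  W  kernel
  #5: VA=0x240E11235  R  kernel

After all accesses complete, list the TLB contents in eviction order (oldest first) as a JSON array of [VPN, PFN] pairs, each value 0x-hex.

Walk each access:
#0 VA=0x483C187BB (r,user):
  L0: frame=0x25 idx=18 entry=0x26007 [P=1 RW=1 US=1 PS=0]
  L1: frame=0x26 idx=30 entry=0x29007 [P=1 RW=1 US=1 PS=0]
  L2: frame=0x29 idx=24 entry=0x2B007 [P=1 RW=1 US=1 PS=0]
  ⇒ phys 0x2B7BB  [3 reads]
#1 VA=0x443210A5B (w,kernel):
  L0: frame=0x25 idx=17 entry=0x2D007 [P=1 RW=1 US=1 PS=0]
  L1: frame=0x2D idx=25 entry=0x30007 [P=1 RW=1 US=1 PS=0]
  L2: frame=0x30 idx=16 entry=0x33007 [P=1 RW=1 US=1 PS=0]
  ⇒ phys 0x33A5B  [3 reads]
#2 VA=0x600000E66 (r,kernel):
  L0: frame=0x25 idx=24 entry=0xD002 [P=0 RW=1 US=0 PS=0]
  → PAGE_NOT_PRESENT  (1 entries read)
#3 VA=0x641412878 (r,user):
  L0: frame=0x25 idx=25 entry=0x35007 [P=1 RW=1 US=1 PS=0]
  L1: frame=0x35 idx=10 entry=0x38007 [P=1 RW=1 US=1 PS=0]
  L2: frame=0x38 idx=18 entry=0x3A007 [P=1 RW=1 US=1 PS=0]
  ⇒ phys 0x3A878  [3 reads]
#4 VA=0x583E13614 (w,kernel):
  L0: frame=0x25 idx=22 entry=0x3E007 [P=1 RW=1 US=1 PS=0]
  L1: frame=0x3E idx=31 entry=0x3F007 [P=1 RW=1 US=1 PS=0]
  L2: frame=0x3F idx=19 entry=0x41007 [P=1 RW=1 US=1 PS=0]
  ⇒ phys 0x41614  [3 reads]
#5 VA=0x240E11235 (r,kernel):
  L0: frame=0x25 idx=9 entry=0x42007 [P=1 RW=1 US=1 PS=0]
  L1: frame=0x42 idx=7 entry=0x46007 [P=1 RW=1 US=1 PS=0]
  L2: frame=0x46 idx=17 entry=0x49007 [P=1 RW=1 US=1 PS=0]
  ⇒ phys 0x49235  [3 reads]

TLB: [["0x583E13", "0x41"], ["0x240E11", "0x49"]]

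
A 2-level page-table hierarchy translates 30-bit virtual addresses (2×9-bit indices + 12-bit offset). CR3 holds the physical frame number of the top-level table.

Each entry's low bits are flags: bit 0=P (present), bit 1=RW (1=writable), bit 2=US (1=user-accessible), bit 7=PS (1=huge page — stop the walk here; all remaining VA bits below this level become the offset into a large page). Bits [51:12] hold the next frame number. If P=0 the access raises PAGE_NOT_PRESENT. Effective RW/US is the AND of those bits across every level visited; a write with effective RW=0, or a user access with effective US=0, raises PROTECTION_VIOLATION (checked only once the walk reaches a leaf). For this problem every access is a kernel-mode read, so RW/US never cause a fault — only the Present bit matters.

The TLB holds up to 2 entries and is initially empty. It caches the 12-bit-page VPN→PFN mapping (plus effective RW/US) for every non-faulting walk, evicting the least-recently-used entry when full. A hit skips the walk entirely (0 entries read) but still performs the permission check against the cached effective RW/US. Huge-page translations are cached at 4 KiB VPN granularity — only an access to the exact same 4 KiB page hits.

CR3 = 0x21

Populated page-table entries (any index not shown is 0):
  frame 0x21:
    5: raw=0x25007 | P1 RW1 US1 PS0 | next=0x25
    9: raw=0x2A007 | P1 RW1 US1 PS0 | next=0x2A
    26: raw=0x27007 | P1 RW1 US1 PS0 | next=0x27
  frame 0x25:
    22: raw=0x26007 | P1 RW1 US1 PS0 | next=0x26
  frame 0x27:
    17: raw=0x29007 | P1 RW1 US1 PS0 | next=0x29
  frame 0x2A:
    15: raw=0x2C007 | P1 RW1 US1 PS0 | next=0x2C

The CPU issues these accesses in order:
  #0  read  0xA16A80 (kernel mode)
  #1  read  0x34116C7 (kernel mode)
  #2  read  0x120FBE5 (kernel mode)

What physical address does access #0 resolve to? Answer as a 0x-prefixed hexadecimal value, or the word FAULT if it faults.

Walk each access:
#0 VA=0xA16A80 (r,kernel):
  lvl0: tbl 0x21, slot 5 ⇒ 0x25007 (P1/RW1/US1/PS0)
  lvl1: tbl 0x25, slot 22 ⇒ 0x26007 (P1/RW1/US1/PS0)
  ✓ 0x26A80  — 2 lookups
#1 VA=0x34116C7 (r,kernel):
  lvl0: tbl 0x21, slot 26 ⇒ 0x27007 (P1/RW1/US1/PS0)
  lvl1: tbl 0x27, slot 17 ⇒ 0x29007 (P1/RW1/US1/PS0)
  ✓ 0x296C7  — 2 lookups
#2 VA=0x120FBE5 (r,kernel):
  lvl0: tbl 0x21, slot 9 ⇒ 0x2A007 (P1/RW1/US1/PS0)
  lvl1: tbl 0x2A, slot 15 ⇒ 0x2C007 (P1/RW1/US1/PS0)
  ✓ 0x2CBE5  — 2 lookups

Access #0 PA: 0x26A80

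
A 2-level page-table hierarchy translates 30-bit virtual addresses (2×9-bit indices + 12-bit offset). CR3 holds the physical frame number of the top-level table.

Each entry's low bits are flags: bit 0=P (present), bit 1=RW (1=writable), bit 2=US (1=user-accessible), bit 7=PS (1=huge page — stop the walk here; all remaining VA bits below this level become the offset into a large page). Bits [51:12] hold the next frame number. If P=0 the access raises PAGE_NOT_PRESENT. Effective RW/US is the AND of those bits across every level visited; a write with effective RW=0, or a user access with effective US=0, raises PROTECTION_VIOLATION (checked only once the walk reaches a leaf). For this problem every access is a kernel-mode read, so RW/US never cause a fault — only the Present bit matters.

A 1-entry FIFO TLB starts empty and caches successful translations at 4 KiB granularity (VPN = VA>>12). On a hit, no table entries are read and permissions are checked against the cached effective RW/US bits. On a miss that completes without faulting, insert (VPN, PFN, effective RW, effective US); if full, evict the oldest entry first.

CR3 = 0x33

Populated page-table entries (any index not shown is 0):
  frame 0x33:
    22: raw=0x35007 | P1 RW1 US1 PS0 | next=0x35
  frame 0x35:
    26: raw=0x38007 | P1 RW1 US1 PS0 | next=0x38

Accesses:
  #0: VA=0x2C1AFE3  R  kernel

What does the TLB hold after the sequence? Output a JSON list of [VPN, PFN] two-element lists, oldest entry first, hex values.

Per-access translation:
#0 VA=0x2C1AFE3 (r,kernel):
  lvl0: tbl 0x33, slot 22 ⇒ 0x35007 (P1/RW1/US1/PS0)
  lvl1: tbl 0x35, slot 26 ⇒ 0x38007 (P1/RW1/US1/PS0)
  → PA=0x38FE3  (2 entries read)

TLB: [["0x2C1A", "0x38"]]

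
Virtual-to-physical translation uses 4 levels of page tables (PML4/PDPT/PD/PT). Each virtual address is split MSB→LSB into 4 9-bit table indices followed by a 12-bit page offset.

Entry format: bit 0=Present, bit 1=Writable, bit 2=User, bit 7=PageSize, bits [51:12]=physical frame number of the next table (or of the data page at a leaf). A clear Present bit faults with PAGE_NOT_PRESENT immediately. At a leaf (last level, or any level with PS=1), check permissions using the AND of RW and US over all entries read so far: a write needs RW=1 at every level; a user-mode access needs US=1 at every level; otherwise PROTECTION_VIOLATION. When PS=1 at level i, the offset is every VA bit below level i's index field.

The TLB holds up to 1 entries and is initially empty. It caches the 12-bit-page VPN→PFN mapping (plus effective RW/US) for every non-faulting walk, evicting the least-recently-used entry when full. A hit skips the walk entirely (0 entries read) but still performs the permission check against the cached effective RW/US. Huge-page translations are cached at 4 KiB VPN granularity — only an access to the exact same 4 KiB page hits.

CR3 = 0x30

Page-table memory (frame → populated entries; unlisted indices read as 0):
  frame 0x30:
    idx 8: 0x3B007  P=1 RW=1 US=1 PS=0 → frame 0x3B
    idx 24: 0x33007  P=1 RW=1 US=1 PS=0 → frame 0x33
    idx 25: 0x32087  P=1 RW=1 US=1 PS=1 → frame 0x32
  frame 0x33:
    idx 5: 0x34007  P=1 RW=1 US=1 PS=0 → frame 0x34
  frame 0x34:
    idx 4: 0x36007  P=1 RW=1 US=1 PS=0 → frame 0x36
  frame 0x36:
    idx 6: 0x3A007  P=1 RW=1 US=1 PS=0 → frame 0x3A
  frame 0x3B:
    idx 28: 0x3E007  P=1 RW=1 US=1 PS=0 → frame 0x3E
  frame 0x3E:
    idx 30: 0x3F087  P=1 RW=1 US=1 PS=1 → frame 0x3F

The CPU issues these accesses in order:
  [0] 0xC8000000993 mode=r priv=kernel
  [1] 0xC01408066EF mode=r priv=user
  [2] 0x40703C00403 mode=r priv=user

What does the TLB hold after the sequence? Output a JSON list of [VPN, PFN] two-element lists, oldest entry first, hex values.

Per-access translation:
#0 VA=0xC8000000993 (r,kernel):
  L0: frame=0x30 idx=25 entry=0x32087 [P=1 RW=1 US=1 PS=1]
  → PA=0x32993 (huge @L0)  (1 entries read)
#1 VA=0xC01408066EF (r,user):
  L0: frame=0x30 idx=24 entry=0x33007 [P=1 RW=1 US=1 PS=0]
  L1: frame=0x33 idx=5 entry=0x34007 [P=1 RW=1 US=1 PS=0]
  L2: frame=0x34 idx=4 entry=0x36007 [P=1 RW=1 US=1 PS=0]
  L3: frame=0x36 idx=6 entry=0x3A007 [P=1 RW=1 US=1 PS=0]
  → PA=0x3A6EF  (4 entries read)
#2 VA=0x40703C00403 (r,user):
  L0: frame=0x30 idx=8 entry=0x3B007 [P=1 RW=1 US=1 PS=0]
  L1: frame=0x3B idx=28 entry=0x3E007 [P=1 RW=1 US=1 PS=0]
  L2: frame=0x3E idx=30 entry=0x3F087 [P=1 RW=1 US=1 PS=1]
  → PA=0x3F403 (huge @L2)  (3 entries read)

TLB: [["0x40703C00", "0x3F"]]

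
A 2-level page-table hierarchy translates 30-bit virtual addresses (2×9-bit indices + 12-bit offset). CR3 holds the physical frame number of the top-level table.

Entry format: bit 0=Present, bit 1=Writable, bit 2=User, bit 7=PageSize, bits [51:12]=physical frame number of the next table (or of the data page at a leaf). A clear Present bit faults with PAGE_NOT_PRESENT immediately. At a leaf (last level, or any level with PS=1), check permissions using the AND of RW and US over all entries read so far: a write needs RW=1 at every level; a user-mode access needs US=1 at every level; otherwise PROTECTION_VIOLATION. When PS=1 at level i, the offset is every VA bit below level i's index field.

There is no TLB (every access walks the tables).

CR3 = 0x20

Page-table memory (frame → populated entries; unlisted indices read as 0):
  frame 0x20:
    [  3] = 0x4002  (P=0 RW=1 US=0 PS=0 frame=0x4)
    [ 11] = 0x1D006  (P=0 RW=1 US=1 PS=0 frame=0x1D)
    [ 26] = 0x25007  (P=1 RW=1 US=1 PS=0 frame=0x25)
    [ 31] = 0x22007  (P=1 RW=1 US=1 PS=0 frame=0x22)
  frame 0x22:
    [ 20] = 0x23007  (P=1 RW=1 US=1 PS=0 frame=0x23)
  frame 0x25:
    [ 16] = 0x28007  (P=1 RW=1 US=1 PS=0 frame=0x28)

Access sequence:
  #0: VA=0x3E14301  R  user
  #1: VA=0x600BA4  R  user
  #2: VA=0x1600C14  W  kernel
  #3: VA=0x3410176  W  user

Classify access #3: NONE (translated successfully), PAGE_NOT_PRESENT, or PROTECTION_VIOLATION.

Trace:
#0 VA=0x3E14301 (r,user):
  lvl0: tbl 0x20, slot 31 ⇒ 0x22007 (P1/RW1/US1/PS0)
  lvl1: tbl 0x22, slot 20 ⇒ 0x23007 (P1/RW1/US1/PS0)
  ⇒ phys 0x23301  [2 reads]
#1 VA=0x600BA4 (r,user):
  lvl0: tbl 0x20, slot 3 ⇒ 0x4002 (P0/RW1/US0/PS0)
  → PAGE_NOT_PRESENT  (1 entries read)
#2 VA=0x1600C14 (w,kernel):
  lvl0: tbl 0x20, slot 11 ⇒ 0x1D006 (P0/RW1/US1/PS0)
  → PAGE_NOT_PRESENT  (1 entries read)
#3 VA=0x3410176 (w,user):
  lvl0: tbl 0x20, slot 26 ⇒ 0x25007 (P1/RW1/US1/PS0)
  lvl1: tbl 0x25, slot 16 ⇒ 0x28007 (P1/RW1/US1/PS0)
  ⇒ phys 0x28176  [2 reads]

Access #3 fault: NONE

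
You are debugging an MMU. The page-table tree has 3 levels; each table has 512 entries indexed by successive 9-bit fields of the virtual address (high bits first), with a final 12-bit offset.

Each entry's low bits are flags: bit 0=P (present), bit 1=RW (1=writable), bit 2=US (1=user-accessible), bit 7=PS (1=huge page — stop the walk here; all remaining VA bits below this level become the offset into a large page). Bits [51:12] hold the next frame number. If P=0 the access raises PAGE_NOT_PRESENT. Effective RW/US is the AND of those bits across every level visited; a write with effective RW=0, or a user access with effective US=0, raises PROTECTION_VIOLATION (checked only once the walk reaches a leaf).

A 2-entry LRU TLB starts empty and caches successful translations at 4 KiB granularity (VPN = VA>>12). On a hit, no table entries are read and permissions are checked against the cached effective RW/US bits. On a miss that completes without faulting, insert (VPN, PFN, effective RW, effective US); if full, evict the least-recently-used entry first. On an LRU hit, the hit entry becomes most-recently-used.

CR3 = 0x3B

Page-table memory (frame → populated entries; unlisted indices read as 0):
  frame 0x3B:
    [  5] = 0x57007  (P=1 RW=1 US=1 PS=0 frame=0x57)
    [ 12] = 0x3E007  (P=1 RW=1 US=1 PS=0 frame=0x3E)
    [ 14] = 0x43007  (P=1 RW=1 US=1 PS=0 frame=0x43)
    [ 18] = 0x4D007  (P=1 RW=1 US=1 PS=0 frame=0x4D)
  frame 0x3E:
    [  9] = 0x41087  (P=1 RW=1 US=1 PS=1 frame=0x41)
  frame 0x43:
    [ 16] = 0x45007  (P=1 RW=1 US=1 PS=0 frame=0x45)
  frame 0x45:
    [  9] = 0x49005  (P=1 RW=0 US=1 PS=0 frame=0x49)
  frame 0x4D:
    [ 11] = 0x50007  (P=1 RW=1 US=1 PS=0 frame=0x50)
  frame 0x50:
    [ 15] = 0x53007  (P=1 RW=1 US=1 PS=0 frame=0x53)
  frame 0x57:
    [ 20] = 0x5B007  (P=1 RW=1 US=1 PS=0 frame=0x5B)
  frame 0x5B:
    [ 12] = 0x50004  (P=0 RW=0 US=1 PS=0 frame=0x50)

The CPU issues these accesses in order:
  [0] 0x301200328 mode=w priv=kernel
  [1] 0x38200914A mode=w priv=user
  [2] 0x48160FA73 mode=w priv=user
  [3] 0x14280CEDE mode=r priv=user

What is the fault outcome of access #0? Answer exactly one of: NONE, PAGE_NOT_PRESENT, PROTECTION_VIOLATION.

Trace:
#0 VA=0x301200328 (w,kernel):
  L0 @0x3B[12] → 0x3E007  P=1,RW=1,US=1,PS=0
  L1 @0x3E[9] → 0x41087  P=1,RW=1,US=1,PS=1
  ✓ 0x41328 (huge @L1)  — 2 lookups
#1 VA=0x38200914A (w,user):
  L0 @0x3B[14] → 0x43007  P=1,RW=1,US=1,PS=0
  L1 @0x43[16] → 0x45007  P=1,RW=1,US=1,PS=0
  L2 @0x45[9] → 0x49005  P=1,RW=0,US=1,PS=0
  ✗ PROTECTION_VIOLATION  [3 reads]
#2 VA=0x48160FA73 (w,user):
  L0 @0x3B[18] → 0x4D007  P=1,RW=1,US=1,PS=0
  L1 @0x4D[11] → 0x50007  P=1,RW=1,US=1,PS=0
  L2 @0x50[15] → 0x53007  P=1,RW=1,US=1,PS=0
  ✓ 0x53A73  — 3 lookups
#3 VA=0x14280CEDE (r,user):
  L0 @0x3B[5] → 0x57007  P=1,RW=1,US=1,PS=0
  L1 @0x57[20] → 0x5B007  P=1,RW=1,US=1,PS=0
  L2 @0x5B[12] → 0x50004  P=0,RW=0,US=1,PS=0
  ✗ PAGE_NOT_PRESENT  [3 reads]

Access #0 fault: NONE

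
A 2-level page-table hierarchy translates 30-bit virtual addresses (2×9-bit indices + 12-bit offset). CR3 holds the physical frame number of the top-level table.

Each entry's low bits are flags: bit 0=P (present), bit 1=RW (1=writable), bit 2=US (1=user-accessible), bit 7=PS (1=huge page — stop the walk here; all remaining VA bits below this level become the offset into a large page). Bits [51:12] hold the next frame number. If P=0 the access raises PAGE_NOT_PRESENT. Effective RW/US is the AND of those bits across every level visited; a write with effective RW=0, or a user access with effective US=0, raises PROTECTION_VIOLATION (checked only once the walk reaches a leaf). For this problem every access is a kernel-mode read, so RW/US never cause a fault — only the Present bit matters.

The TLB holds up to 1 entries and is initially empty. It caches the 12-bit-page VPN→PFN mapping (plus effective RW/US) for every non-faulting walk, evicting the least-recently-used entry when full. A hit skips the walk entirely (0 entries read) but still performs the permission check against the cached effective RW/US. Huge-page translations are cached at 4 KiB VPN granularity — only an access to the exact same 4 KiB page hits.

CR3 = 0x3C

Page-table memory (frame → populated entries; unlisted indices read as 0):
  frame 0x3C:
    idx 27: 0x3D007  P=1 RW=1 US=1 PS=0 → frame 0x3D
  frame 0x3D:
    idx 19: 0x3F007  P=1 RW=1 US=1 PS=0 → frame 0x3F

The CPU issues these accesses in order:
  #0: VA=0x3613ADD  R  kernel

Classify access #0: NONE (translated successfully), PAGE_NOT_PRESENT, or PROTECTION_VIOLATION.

Per-access translation:
#0 VA=0x3613ADD (r,kernel):
  L0: frame=0x3C idx=27 entry=0x3D007 [P=1 RW=1 US=1 PS=0]
  L1: frame=0x3D idx=19 entry=0x3F007 [P=1 RW=1 US=1 PS=0]
  → PA=0x3FADD  (2 entries read)

Access #0 fault: NONE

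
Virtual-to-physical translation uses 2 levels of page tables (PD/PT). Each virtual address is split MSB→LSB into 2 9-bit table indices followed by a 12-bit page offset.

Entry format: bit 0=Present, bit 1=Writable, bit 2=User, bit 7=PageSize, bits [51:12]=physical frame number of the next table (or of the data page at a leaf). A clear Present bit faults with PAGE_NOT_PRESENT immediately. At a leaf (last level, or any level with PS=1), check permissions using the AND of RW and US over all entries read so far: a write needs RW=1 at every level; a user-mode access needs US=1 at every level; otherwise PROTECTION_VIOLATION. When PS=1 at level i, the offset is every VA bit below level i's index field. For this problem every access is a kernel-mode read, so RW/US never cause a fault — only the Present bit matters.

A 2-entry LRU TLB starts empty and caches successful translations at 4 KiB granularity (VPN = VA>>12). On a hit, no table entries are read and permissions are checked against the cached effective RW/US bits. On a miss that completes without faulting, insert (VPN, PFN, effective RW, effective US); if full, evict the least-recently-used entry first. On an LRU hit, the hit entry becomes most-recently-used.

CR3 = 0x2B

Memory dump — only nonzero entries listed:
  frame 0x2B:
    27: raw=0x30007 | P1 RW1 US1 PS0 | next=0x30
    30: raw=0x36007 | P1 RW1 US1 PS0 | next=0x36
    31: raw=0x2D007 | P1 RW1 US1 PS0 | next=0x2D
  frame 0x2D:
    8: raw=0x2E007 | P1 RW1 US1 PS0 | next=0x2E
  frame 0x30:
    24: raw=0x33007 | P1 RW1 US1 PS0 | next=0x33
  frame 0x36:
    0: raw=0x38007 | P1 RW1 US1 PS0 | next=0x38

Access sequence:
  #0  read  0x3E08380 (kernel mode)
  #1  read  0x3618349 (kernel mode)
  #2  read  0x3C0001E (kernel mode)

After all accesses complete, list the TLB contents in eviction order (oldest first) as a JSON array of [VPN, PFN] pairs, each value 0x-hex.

Trace:
#0 VA=0x3E08380 (r,kernel):
  L0 @0x2B[31] → 0x2D007  P=1,RW=1,US=1,PS=0
  L1 @0x2D[8] → 0x2E007  P=1,RW=1,US=1,PS=0
  ✓ 0x2E380  — 2 lookups
#1 VA=0x3618349 (r,kernel):
  L0 @0x2B[27] → 0x30007  P=1,RW=1,US=1,PS=0
  L1 @0x30[24] → 0x33007  P=1,RW=1,US=1,PS=0
  ✓ 0x33349  — 2 lookups
#2 VA=0x3C0001E (r,kernel):
  L0 @0x2B[30] → 0x36007  P=1,RW=1,US=1,PS=0
  L1 @0x36[0] → 0x38007  P=1,RW=1,US=1,PS=0
  ✓ 0x3801E  — 2 lookups

TLB: [["0x3618", "0x33"], ["0x3C00", "0x38"]]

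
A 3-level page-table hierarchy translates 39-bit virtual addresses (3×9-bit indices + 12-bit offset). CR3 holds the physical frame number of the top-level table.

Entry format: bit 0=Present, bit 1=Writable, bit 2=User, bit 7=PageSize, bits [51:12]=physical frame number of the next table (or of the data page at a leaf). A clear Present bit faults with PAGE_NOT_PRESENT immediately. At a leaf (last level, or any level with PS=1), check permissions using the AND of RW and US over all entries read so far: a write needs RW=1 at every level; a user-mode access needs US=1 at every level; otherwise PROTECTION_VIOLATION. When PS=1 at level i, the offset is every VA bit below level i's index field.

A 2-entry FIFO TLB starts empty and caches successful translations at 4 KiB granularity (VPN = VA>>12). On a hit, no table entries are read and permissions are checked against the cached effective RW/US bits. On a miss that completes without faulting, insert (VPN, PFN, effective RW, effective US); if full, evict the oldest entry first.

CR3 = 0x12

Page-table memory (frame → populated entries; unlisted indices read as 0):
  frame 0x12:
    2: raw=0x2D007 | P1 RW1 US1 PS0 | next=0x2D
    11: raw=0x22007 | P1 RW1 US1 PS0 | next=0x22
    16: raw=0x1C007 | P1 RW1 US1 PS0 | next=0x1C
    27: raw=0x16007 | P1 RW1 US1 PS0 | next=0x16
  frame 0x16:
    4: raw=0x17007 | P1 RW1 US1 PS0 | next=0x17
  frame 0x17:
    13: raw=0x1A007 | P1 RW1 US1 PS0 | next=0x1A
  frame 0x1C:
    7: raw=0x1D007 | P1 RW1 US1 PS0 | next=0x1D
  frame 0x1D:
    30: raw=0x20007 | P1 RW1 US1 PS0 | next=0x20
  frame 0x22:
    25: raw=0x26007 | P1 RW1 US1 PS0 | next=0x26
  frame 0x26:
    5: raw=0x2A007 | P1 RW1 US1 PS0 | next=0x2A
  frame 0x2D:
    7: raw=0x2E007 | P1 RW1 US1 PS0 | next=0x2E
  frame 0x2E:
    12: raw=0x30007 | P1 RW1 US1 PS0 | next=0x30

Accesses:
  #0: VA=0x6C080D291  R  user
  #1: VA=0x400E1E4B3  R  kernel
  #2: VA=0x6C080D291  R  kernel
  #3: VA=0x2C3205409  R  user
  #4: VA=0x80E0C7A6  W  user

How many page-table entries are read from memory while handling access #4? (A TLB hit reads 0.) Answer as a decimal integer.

Trace:
#0 VA=0x6C080D291 (r,user):
  [0] read 0x12 idx=27: raw=0x16007 flags P=1 W=1 U=1 S=0
  [1] read 0x16 idx=4: raw=0x17007 flags P=1 W=1 U=1 S=0
  [2] read 0x17 idx=13: raw=0x1A007 flags P=1 W=1 U=1 S=0
  ✓ 0x1A291  — 3 lookups
#1 VA=0x400E1E4B3 (r,kernel):
  [0] read 0x12 idx=16: raw=0x1C007 flags P=1 W=1 U=1 S=0
  [1] read 0x1C idx=7: raw=0x1D007 flags P=1 W=1 U=1 S=0
  [2] read 0x1D idx=30: raw=0x20007 flags P=1 W=1 U=1 S=0
  ✓ 0x204B3  — 3 lookups
#2 VA=0x6C080D291 (r,kernel):
  TLB hit vpn=0x6C080D → PA=0x1A291
#3 VA=0x2C3205409 (r,user):
  [0] read 0x12 idx=11: raw=0x22007 flags P=1 W=1 U=1 S=0
  [1] read 0x22 idx=25: raw=0x26007 flags P=1 W=1 U=1 S=0
  [2] read 0x26 idx=5: raw=0x2A007 flags P=1 W=1 U=1 S=0
  ✓ 0x2A409  — 3 lookups
#4 VA=0x80E0C7A6 (w,user):
  [0] read 0x12 idx=2: raw=0x2D007 flags P=1 W=1 U=1 S=0
  [1] read 0x2D idx=7: raw=0x2E007 flags P=1 W=1 U=1 S=0
  [2] read 0x2E idx=12: raw=0x30007 flags P=1 W=1 U=1 S=0
  ✓ 0x307A6  — 3 lookups

Entries read for #4: 3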